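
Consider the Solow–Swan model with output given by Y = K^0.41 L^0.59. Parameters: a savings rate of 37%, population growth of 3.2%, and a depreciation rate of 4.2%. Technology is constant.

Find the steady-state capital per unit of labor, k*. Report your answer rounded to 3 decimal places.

k* = 15.300

Steady state requires s·f(k) = (n + δ)·k, i.e. s·k^α = (n + δ)·k.
Rearranging, k^(1−α) = s / (n + δ).
k^0.59 = 0.37 / (0.032 + 0.042) = 0.37 / 0.074 = 5.0000
k* = 5.0000^(1/0.59) ≈ 15.3001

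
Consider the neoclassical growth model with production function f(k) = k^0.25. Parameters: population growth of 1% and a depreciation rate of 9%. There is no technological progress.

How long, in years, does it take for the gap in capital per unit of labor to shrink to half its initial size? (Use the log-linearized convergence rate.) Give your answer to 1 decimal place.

about 9.2 years

Near the steady state the convergence rate is λ = (1 − α)(n + δ).
λ = (1 − 0.25) × 0.100 = 0.75 × 0.100 = 0.0750
Half-life = ln 2 / λ = 0.6931 / 0.0750 ≈ 9.24 years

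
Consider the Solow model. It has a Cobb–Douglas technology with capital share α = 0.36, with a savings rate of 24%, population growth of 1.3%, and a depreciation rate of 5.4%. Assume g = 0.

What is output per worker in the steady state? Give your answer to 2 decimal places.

At the steady state, Δk = 0, so s·k^α = (n + δ)·k.
Rearranging, k^(1−α) = s / (n + δ).
k^0.64 = 0.24 / (0.013 + 0.054) = 0.24 / 0.067 = 3.5821
k* = 3.5821^(1/0.64) ≈ 7.3424
y* = (k*)^α = 7.3424^0.36 ≈ 2.0498

y* ≈ 2.05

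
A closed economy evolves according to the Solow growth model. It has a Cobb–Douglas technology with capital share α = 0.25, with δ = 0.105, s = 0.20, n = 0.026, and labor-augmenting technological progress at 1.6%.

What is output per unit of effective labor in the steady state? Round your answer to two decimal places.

At the steady state, Δk = 0, so s·k^α = (n + g + δ)·k.
Rearranging, k^(1−α) = s / (n + g + δ).
k^0.75 = 0.20 / (0.026 + 0.016 + 0.105) = 0.20 / 0.147 = 1.3605
k* = 1.3605^(1/0.75) ≈ 1.5075
y* = (k*)^α = 1.5075^0.25 ≈ 1.1081

y* = 1.11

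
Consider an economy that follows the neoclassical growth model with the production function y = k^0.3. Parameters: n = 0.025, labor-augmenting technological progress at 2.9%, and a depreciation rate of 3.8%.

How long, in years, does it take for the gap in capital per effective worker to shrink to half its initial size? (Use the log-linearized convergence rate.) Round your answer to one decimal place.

half-life ≈ 10.8 years

Near the steady state the convergence rate is λ = (1 − α)(n + g + δ).
λ = (1 − 0.3) × 0.092 = 0.7 × 0.092 = 0.0644
Half-life = ln 2 / λ = 0.6931 / 0.0644 ≈ 10.76 years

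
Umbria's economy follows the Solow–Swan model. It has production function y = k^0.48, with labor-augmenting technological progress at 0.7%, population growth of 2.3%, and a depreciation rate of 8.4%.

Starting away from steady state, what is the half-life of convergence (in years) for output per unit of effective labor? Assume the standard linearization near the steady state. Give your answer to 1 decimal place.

half-life ≈ 11.7 years

Near the steady state the convergence rate is λ = (1 − α)(n + g + δ).
λ = (1 − 0.48) × 0.114 = 0.52 × 0.114 = 0.05928
Half-life = ln 2 / λ = 0.6931 / 0.05928 ≈ 11.69 years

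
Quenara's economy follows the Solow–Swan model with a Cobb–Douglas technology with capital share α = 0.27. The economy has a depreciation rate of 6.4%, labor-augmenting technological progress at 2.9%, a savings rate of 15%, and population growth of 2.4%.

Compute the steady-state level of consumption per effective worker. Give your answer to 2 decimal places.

Steady state requires s·f(k) = (n + g + δ)·k, i.e. s·k^α = (n + g + δ)·k.
Rearranging, k^(1−α) = s / (n + g + δ).
k^0.73 = 0.15 / (0.024 + 0.029 + 0.064) = 0.15 / 0.117 = 1.2821
k* = 1.2821^(1/0.73) ≈ 1.4055
y* = (k*)^α = 1.4055^0.27 ≈ 1.0963
c* = (1 − s)·y* = (1 − 0.15) × 1.0963 ≈ 0.9319

c* ≈ 0.93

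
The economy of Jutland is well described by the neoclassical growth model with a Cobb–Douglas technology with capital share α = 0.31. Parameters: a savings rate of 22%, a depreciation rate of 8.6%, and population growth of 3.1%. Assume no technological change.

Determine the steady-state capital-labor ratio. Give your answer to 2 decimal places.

k* = 2.50

At the steady state, Δk = 0, so s·k^α = (n + δ)·k.
Dividing both sides by k: k^(1−α) = s / (n + δ).
k^0.69 = 0.22 / (0.031 + 0.086) = 0.22 / 0.117 = 1.8803
k* = 1.8803^(1/0.69) ≈ 2.4971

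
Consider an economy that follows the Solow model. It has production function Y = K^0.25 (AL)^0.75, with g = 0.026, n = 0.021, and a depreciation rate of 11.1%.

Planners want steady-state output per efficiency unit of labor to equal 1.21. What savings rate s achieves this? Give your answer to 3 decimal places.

At the steady state, Δk = 0, so s·k^α = (n + g + δ)·k.
Since y* = [s/(n + g + δ)]^(α/(1−α)), we have s/(n + g + δ) = (y*)^((1−α)/α) = 1.21^3 = 1.7716.
Therefore s = 1.7716 × (n + g + δ) = 1.7716 × 0.158 = 0.2799.

s ≈ 0.280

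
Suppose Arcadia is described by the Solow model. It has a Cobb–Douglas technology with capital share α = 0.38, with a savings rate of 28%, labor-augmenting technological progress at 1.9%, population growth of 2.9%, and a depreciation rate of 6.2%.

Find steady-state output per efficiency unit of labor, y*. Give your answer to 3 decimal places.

y* = 1.773

Steady state requires s·f(k) = (n + g + δ)·k, i.e. s·k^α = (n + g + δ)·k.
Rearranging, k^(1−α) = s / (n + g + δ).
k^0.62 = 0.28 / (0.029 + 0.019 + 0.062) = 0.28 / 0.110 = 2.5455
k* = 2.5455^(1/0.62) ≈ 4.5131
y* = (k*)^α = 4.5131^0.38 ≈ 1.7730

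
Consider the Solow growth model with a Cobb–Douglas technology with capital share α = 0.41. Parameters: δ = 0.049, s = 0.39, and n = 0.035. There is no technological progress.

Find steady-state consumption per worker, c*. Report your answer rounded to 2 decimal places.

Steady state requires s·f(k) = (n + δ)·k, i.e. s·k^α = (n + δ)·k.
Rearranging, k^(1−α) = s / (n + δ).
k^0.59 = 0.39 / (0.035 + 0.049) = 0.39 / 0.084 = 4.6429
k* = 4.6429^(1/0.59) ≈ 13.4943
y* = (k*)^α = 13.4943^0.41 ≈ 2.9064
c* = (1 − s)·y* = (1 − 0.39) × 2.9064 ≈ 1.7729

c* = 1.77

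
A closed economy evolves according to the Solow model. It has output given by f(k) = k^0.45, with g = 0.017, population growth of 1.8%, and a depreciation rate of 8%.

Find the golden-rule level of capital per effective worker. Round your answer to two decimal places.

k_gold ≈ 11.95

The golden rule sets f'(k) = n + g + δ, i.e. α·k^(α−1) = n + g + δ.
So k^(1−α) = α / (n + g + δ) = 0.45 / 0.115 = 3.9130.
k_gold = 3.9130^(1/0.55) ≈ 11.9479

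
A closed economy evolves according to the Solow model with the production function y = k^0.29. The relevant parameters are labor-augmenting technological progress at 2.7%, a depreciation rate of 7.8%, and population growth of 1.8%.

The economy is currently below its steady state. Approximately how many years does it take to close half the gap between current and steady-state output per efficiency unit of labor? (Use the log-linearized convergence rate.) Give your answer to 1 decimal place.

t_½ ≈ 7.9 years

Near the steady state the convergence rate is λ = (1 − α)(n + g + δ).
λ = (1 − 0.29) × 0.123 = 0.71 × 0.123 = 0.08733
Half-life = ln 2 / λ = 0.6931 / 0.08733 ≈ 7.94 years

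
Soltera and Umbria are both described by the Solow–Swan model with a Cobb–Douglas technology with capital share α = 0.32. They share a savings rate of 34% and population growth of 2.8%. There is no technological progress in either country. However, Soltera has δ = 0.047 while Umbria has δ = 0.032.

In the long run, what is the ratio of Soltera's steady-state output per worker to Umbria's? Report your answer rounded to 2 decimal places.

y*_S / y*_U ≈ 0.90

Steady-state y* = [s/(n + δ)]^(α/(1−α)), so the ratio is [ (s_S/(n + δ)_S) / (s_U/(n + δ)_U) ]^0.4706.
s_S/(n + δ)_S = 0.34/0.075 = 4.5333; s_U/(n + δ)_U = 0.34/0.060 = 5.6667.
Ratio = (4.5333/5.6667)^0.4706 = 0.8000^0.4706 ≈ 0.9003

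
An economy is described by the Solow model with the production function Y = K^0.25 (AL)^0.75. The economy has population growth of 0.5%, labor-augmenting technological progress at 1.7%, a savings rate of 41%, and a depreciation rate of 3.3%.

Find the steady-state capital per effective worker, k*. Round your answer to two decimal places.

k* ≈ 14.56

At the steady state, Δk = 0, so s·k^α = (n + g + δ)·k.
Dividing both sides by k: k^(1−α) = s / (n + g + δ).
k^0.75 = 0.41 / (0.005 + 0.017 + 0.033) = 0.41 / 0.055 = 7.4545
k* = 7.4545^(1/0.75) ≈ 14.5621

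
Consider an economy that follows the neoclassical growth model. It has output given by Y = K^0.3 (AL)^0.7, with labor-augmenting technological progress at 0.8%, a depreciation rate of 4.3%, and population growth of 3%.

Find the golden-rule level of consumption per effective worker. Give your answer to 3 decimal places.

c_gold ≈ 1.227

At the golden rule, f'(k) = n + g + δ, so α·k^(α−1) = n + g + δ and k_gold = (α/(n + g + δ))^(1/(1−α)).
k_gold = (0.3/0.081)^(1/0.7) = 3.7037^1.4286 ≈ 6.4916
c_gold = f(k_gold) − (n + g + δ)·k_gold = 1.7527 − 0.081×6.4916 ≈ 1.2269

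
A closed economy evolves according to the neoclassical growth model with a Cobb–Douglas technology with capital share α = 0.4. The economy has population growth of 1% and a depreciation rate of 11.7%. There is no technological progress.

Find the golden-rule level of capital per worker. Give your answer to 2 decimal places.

The golden rule sets f'(k) = n + δ, i.e. α·k^(α−1) = n + δ.
So k^(1−α) = α / (n + δ) = 0.4 / 0.127 = 3.1496.
k_gold = 3.1496^(1/0.6) ≈ 6.7675

k_gold ≈ 6.77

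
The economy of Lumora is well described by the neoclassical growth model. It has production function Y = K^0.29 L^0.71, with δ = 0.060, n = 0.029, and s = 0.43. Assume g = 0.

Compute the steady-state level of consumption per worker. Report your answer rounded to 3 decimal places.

In steady state, investment equals break-even investment: s·k^α = (n + δ)·k.
Rearranging, k^(1−α) = s / (n + δ).
k^0.71 = 0.43 / (0.029 + 0.060) = 0.43 / 0.089 = 4.8315
k* = 4.8315^(1/0.71) ≈ 9.1938
y* = (k*)^α = 9.1938^0.29 ≈ 1.9029
c* = (1 − s)·y* = (1 − 0.43) × 1.9029 ≈ 1.0847

c* ≈ 1.085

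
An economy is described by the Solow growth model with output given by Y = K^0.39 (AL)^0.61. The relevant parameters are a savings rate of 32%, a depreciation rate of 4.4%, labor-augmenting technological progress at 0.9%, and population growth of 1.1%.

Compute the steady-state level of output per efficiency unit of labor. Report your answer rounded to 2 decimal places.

y* ≈ 2.80

In steady state, investment equals break-even investment: s·k^α = (n + g + δ)·k.
Dividing both sides by k: k^(1−α) = s / (n + g + δ).
k^0.61 = 0.32 / (0.011 + 0.009 + 0.044) = 0.32 / 0.064 = 5.0000
k* = 5.0000^(1/0.61) ≈ 13.9911
y* = (k*)^α = 13.9911^0.39 ≈ 2.7982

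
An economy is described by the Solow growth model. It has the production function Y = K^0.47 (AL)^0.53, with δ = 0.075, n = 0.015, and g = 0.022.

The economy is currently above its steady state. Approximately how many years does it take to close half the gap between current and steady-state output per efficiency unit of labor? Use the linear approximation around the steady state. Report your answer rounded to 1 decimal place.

Near the steady state the convergence rate is λ = (1 − α)(n + g + δ).
λ = (1 − 0.47) × 0.112 = 0.53 × 0.112 = 0.05936
Half-life = ln 2 / λ = 0.6931 / 0.05936 ≈ 11.68 years

t_½ ≈ 11.7 years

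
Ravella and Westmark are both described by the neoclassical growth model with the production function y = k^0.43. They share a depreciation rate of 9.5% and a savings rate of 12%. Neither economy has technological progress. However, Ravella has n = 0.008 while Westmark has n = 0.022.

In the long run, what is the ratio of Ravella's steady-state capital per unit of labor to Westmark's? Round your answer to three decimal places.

Steady-state k* = [s/(n + δ)]^(1/(1−α)), so the ratio is [ (s_R/(n + δ)_R) / (s_W/(n + δ)_W) ]^1.7544.
s_R/(n + δ)_R = 0.12/0.103 = 1.1650; s_W/(n + δ)_W = 0.12/0.117 = 1.0256.
Ratio = (1.1650/1.0256)^1.7544 = 1.1359^1.7544 ≈ 1.2505

k*_R / k*_W ≈ 1.251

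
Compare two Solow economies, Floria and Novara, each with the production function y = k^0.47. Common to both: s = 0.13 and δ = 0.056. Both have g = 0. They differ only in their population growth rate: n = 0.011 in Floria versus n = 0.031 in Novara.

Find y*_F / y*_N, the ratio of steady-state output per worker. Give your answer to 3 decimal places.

ratio ≈ 1.261

Steady-state y* = [s/(n + δ)]^(α/(1−α)), so the ratio is [ (s_F/(n + δ)_F) / (s_N/(n + δ)_N) ]^0.8868.
s_F/(n + δ)_F = 0.13/0.067 = 1.9403; s_N/(n + δ)_N = 0.13/0.087 = 1.4943.
Ratio = (1.9403/1.4943)^0.8868 = 1.2985^0.8868 ≈ 1.2607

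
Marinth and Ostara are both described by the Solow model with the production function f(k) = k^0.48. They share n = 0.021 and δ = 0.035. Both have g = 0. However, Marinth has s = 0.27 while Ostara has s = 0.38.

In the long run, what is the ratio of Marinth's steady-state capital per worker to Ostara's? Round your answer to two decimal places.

ratio ≈ 0.52

Steady-state k* = [s/(n + δ)]^(1/(1−α)), so the ratio is [ (s_M/(n + δ)_M) / (s_O/(n + δ)_O) ]^1.9231.
s_M/(n + δ)_M = 0.27/0.056 = 4.8214; s_O/(n + δ)_O = 0.38/0.056 = 6.7857.
Ratio = (4.8214/6.7857)^1.9231 = 0.7105^1.9231 ≈ 0.5183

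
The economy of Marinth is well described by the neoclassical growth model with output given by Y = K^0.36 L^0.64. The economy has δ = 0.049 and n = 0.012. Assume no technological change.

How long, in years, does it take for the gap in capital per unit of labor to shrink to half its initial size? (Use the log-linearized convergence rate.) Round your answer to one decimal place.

t_½ ≈ 17.8 years

Near the steady state the convergence rate is λ = (1 − α)(n + δ).
λ = (1 − 0.36) × 0.061 = 0.64 × 0.061 = 0.03904
Half-life = ln 2 / λ = 0.6931 / 0.03904 ≈ 17.75 years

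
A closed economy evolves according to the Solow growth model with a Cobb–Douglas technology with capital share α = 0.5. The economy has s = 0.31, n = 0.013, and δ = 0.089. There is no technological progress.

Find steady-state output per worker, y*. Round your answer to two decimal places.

y* = 3.04

In steady state, investment equals break-even investment: s·k^α = (n + δ)·k.
Dividing both sides by k: k^(1−α) = s / (n + δ).
k^0.5 = 0.31 / (0.013 + 0.089) = 0.31 / 0.102 = 3.0392
k* = 3.0392^(1/0.5) ≈ 9.2367
y* = (k*)^α = 9.2367^0.5 ≈ 3.0392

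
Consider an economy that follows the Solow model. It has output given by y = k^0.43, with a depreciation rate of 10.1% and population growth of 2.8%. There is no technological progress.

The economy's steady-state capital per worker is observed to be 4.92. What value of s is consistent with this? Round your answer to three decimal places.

s ≈ 0.320

In steady state, investment equals break-even investment: s·k^α = (n + δ)·k.
So s / (n + δ) = (k*)^(1−α) = 4.92^0.57 = 2.4798.
Therefore s = 2.4798 × (n + δ) = 2.4798 × 0.129 = 0.3199.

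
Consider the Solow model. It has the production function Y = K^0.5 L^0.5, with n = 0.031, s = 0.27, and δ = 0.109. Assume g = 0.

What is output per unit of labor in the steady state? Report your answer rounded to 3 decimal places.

In steady state, investment equals break-even investment: s·k^α = (n + δ)·k.
Rearranging, k^(1−α) = s / (n + δ).
k^0.5 = 0.27 / (0.031 + 0.109) = 0.27 / 0.140 = 1.9286
k* = 1.9286^(1/0.5) ≈ 3.7195
y* = (k*)^α = 3.7195^0.5 ≈ 1.9286

y* ≈ 1.929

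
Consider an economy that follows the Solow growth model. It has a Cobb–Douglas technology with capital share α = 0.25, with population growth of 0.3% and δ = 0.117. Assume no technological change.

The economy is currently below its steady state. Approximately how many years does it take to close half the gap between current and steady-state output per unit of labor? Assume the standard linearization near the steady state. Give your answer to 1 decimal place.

Near the steady state the convergence rate is λ = (1 − α)(n + δ).
λ = (1 − 0.25) × 0.120 = 0.75 × 0.120 = 0.0900
Half-life = ln 2 / λ = 0.6931 / 0.0900 ≈ 7.70 years

about 7.7 years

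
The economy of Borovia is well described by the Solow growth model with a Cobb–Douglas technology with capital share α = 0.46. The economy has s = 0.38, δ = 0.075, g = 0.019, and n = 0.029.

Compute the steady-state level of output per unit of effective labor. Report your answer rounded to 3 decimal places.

y* ≈ 2.614

In steady state, investment equals break-even investment: s·k^α = (n + g + δ)·k.
Dividing both sides by k: k^(1−α) = s / (n + g + δ).
k^0.54 = 0.38 / (0.029 + 0.019 + 0.075) = 0.38 / 0.123 = 3.0894
k* = 3.0894^(1/0.54) ≈ 8.0756
y* = (k*)^α = 8.0756^0.46 ≈ 2.6140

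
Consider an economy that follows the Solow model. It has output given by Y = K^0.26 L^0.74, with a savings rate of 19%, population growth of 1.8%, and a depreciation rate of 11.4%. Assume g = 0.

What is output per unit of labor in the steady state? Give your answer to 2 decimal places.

y* ≈ 1.14

Steady state requires s·f(k) = (n + δ)·k, i.e. s·k^α = (n + δ)·k.
Dividing both sides by k: k^(1−α) = s / (n + δ).
k^0.74 = 0.19 / (0.018 + 0.114) = 0.19 / 0.132 = 1.4394
k* = 1.4394^(1/0.74) ≈ 1.6359
y* = (k*)^α = 1.6359^0.26 ≈ 1.1365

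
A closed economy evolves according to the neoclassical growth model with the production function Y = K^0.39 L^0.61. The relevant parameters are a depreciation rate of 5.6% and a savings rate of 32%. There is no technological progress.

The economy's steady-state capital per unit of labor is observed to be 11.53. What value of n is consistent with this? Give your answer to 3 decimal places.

n ≈ 0.016

Steady state requires s·f(k) = (n + δ)·k, i.e. s·k^α = (n + δ)·k.
So s / (n + δ) = (k*)^(1−α) = 11.53^0.61 = 4.4434.
Therefore n + δ = s / 4.4434 = 0.32 / 4.4434 = 0.0720, so n = 0.0720 − 0.056 = 0.0160.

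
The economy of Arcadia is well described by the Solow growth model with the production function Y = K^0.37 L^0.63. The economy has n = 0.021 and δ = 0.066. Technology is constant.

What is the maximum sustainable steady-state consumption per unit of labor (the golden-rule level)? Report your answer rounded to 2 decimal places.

At the golden rule, f'(k) = n + δ, so α·k^(α−1) = n + δ and k_gold = (α/(n + δ))^(1/(1−α)).
k_gold = (0.37/0.087)^(1/0.63) = 4.2529^1.5873 ≈ 9.9520
c_gold = f(k_gold) − (n + δ)·k_gold = 2.3401 − 0.087×9.9520 ≈ 1.4743

c_gold ≈ 1.47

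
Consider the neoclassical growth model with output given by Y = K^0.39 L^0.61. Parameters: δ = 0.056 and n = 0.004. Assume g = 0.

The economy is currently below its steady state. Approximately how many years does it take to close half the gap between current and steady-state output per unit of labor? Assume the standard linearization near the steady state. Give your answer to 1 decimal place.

Near the steady state the convergence rate is λ = (1 − α)(n + δ).
λ = (1 − 0.39) × 0.060 = 0.61 × 0.060 = 0.0366
Half-life = ln 2 / λ = 0.6931 / 0.0366 ≈ 18.94 years

about 18.9 years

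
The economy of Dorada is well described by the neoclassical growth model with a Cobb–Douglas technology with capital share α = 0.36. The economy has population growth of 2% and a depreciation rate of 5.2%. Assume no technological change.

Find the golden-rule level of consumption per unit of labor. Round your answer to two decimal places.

c_gold ≈ 1.58

At the golden rule, f'(k) = n + δ, so α·k^(α−1) = n + δ and k_gold = (α/(n + δ))^(1/(1−α)).
k_gold = (0.36/0.072)^(1/0.64) = 5.0000^1.5625 ≈ 12.3635
c_gold = f(k_gold) − (n + δ)·k_gold = 2.4727 − 0.072×12.3635 ≈ 1.5825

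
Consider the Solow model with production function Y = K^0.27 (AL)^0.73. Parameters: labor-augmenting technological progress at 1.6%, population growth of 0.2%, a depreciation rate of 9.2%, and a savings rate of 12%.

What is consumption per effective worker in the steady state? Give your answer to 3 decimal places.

Steady state requires s·f(k) = (n + g + δ)·k, i.e. s·k^α = (n + g + δ)·k.
Dividing both sides by k: k^(1−α) = s / (n + g + δ).
k^0.73 = 0.12 / (0.002 + 0.016 + 0.092) = 0.12 / 0.110 = 1.0909
k* = 1.0909^(1/0.73) ≈ 1.1266
y* = (k*)^α = 1.1266^0.27 ≈ 1.0327
c* = (1 − s)·y* = (1 − 0.12) × 1.0327 ≈ 0.9088

c* = 0.909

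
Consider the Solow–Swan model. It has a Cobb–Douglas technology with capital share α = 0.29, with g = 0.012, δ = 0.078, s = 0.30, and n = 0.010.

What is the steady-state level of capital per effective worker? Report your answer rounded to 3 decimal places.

k* ≈ 4.699

In steady state, investment equals break-even investment: s·k^α = (n + g + δ)·k.
Rearranging, k^(1−α) = s / (n + g + δ).
k^0.71 = 0.30 / (0.010 + 0.012 + 0.078) = 0.30 / 0.100 = 3.0000
k* = 3.0000^(1/0.71) ≈ 4.6990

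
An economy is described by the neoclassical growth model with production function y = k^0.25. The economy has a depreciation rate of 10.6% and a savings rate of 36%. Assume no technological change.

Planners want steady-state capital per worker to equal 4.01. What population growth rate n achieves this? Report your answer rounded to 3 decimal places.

n ≈ 0.021

Steady state requires s·f(k) = (n + δ)·k, i.e. s·k^α = (n + δ)·k.
So s / (n + δ) = (k*)^(1−α) = 4.01^0.75 = 2.8337.
Therefore n + δ = s / 2.8337 = 0.36 / 2.8337 = 0.1270, so n = 0.1270 − 0.106 = 0.0210.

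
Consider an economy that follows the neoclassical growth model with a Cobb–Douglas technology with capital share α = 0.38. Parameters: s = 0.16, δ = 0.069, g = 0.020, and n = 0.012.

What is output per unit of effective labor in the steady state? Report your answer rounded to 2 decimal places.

In steady state, investment equals break-even investment: s·k^α = (n + g + δ)·k.
Rearranging, k^(1−α) = s / (n + g + δ).
k^0.62 = 0.16 / (0.012 + 0.020 + 0.069) = 0.16 / 0.101 = 1.5842
k* = 1.5842^(1/0.62) ≈ 2.1003
y* = (k*)^α = 2.1003^0.38 ≈ 1.3258

y* = 1.33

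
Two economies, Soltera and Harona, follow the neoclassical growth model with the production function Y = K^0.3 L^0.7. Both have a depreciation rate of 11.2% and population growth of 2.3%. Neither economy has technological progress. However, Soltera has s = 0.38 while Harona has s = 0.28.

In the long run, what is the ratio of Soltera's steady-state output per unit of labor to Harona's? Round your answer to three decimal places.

y*_S / y*_H ≈ 1.140

Steady-state y* = [s/(n + δ)]^(α/(1−α)), so the ratio is [ (s_S/(n + δ)_S) / (s_H/(n + δ)_H) ]^0.4286.
s_S/(n + δ)_S = 0.38/0.135 = 2.8148; s_H/(n + δ)_H = 0.28/0.135 = 2.0741.
Ratio = (2.8148/2.0741)^0.4286 = 1.3571^0.4286 ≈ 1.1398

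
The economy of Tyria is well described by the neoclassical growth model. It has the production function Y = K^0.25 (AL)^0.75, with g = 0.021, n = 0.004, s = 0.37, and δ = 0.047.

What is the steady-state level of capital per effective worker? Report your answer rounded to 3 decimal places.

k* = 8.868

At the steady state, Δk = 0, so s·k^α = (n + g + δ)·k.
Rearranging, k^(1−α) = s / (n + g + δ).
k^0.75 = 0.37 / (0.004 + 0.021 + 0.047) = 0.37 / 0.072 = 5.1389
k* = 5.1389^(1/0.75) ≈ 8.8680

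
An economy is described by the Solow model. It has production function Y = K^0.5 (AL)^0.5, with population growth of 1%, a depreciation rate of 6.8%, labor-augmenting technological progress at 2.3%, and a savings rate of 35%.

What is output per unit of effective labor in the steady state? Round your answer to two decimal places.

y* = 3.47

Steady state requires s·f(k) = (n + g + δ)·k, i.e. s·k^α = (n + g + δ)·k.
Dividing both sides by k: k^(1−α) = s / (n + g + δ).
k^0.5 = 0.35 / (0.010 + 0.023 + 0.068) = 0.35 / 0.101 = 3.4653
k* = 3.4653^(1/0.5) ≈ 12.0083
y* = (k*)^α = 12.0083^0.5 ≈ 3.4653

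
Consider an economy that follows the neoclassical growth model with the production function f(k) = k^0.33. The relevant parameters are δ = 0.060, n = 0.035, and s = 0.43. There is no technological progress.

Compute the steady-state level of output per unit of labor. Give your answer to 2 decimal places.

In steady state, investment equals break-even investment: s·k^α = (n + δ)·k.
Dividing both sides by k: k^(1−α) = s / (n + δ).
k^0.67 = 0.43 / (0.035 + 0.060) = 0.43 / 0.095 = 4.5263
k* = 4.5263^(1/0.67) ≈ 9.5219
y* = (k*)^α = 9.5219^0.33 ≈ 2.1037

y* = 2.10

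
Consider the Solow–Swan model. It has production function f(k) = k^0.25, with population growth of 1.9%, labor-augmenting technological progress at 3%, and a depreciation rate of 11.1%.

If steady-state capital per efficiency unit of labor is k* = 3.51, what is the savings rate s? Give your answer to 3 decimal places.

At the steady state, Δk = 0, so s·k^α = (n + g + δ)·k.
So s / (n + g + δ) = (k*)^(1−α) = 3.51^0.75 = 2.5644.
Therefore s = 2.5644 × (n + g + δ) = 2.5644 × 0.160 = 0.4103.

s ≈ 0.410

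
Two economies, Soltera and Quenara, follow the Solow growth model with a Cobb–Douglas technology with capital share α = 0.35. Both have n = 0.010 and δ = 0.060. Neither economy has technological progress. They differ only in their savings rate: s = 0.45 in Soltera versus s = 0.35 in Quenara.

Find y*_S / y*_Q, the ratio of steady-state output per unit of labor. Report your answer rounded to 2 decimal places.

ratio ≈ 1.14

Steady-state y* = [s/(n + δ)]^(α/(1−α)), so the ratio is [ (s_S/(n + δ)_S) / (s_Q/(n + δ)_Q) ]^0.5385.
s_S/(n + δ)_S = 0.45/0.070 = 6.4286; s_Q/(n + δ)_Q = 0.35/0.070 = 5.0000.
Ratio = (6.4286/5.0000)^0.5385 = 1.2857^0.5385 ≈ 1.1449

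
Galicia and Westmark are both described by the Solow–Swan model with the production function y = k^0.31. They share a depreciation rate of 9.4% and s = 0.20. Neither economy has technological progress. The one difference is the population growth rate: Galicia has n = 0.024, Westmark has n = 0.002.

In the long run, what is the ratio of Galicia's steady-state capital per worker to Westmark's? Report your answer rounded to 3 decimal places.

ratio ≈ 0.742

Steady-state k* = [s/(n + δ)]^(1/(1−α)), so the ratio is [ (s_G/(n + δ)_G) / (s_W/(n + δ)_W) ]^1.4493.
s_G/(n + δ)_G = 0.20/0.118 = 1.6949; s_W/(n + δ)_W = 0.20/0.096 = 2.0833.
Ratio = (1.6949/2.0833)^1.4493 = 0.8136^1.4493 ≈ 0.7416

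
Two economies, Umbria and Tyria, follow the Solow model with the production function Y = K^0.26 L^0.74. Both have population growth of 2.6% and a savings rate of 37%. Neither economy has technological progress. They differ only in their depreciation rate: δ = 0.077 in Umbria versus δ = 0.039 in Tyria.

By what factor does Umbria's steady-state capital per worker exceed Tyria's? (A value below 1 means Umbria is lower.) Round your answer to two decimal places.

Steady-state k* = [s/(n + δ)]^(1/(1−α)), so the ratio is [ (s_U/(n + δ)_U) / (s_T/(n + δ)_T) ]^1.3514.
s_U/(n + δ)_U = 0.37/0.103 = 3.5922; s_T/(n + δ)_T = 0.37/0.065 = 5.6923.
Ratio = (3.5922/5.6923)^1.3514 = 0.6311^1.3514 ≈ 0.5368

k*_U / k*_T ≈ 0.54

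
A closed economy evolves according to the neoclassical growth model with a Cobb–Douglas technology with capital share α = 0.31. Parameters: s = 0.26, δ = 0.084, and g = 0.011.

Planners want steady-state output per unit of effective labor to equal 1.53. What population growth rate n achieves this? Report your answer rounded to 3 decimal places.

n ≈ 0.006

Steady state requires s·f(k) = (n + g + δ)·k, i.e. s·k^α = (n + g + δ)·k.
Since y* = [s/(n + g + δ)]^(α/(1−α)), we have s/(n + g + δ) = (y*)^((1−α)/α) = 1.53^2.2258 = 2.5768.
Therefore n + g + δ = s / 2.5768 = 0.26 / 2.5768 = 0.1009, so n = 0.1009 − 0.095 = 0.0059.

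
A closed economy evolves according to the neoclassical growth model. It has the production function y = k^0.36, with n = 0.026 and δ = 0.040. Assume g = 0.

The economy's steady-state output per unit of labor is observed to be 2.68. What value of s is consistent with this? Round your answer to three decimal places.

In steady state, investment equals break-even investment: s·k^α = (n + δ)·k.
Since y* = [s/(n + δ)]^(α/(1−α)), we have s/(n + δ) = (y*)^((1−α)/α) = 2.68^1.7778 = 5.7695.
Therefore s = 5.7695 × (n + δ) = 5.7695 × 0.066 = 0.3808.

s ≈ 0.381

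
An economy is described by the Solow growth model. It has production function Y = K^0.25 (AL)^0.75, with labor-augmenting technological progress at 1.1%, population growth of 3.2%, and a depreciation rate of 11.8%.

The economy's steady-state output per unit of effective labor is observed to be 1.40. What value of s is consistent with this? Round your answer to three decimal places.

In steady state, investment equals break-even investment: s·k^α = (n + g + δ)·k.
Since y* = [s/(n + g + δ)]^(α/(1−α)), we have s/(n + g + δ) = (y*)^((1−α)/α) = 1.40^3 = 2.7440.
Therefore s = 2.7440 × (n + g + δ) = 2.7440 × 0.161 = 0.4418.

s ≈ 0.442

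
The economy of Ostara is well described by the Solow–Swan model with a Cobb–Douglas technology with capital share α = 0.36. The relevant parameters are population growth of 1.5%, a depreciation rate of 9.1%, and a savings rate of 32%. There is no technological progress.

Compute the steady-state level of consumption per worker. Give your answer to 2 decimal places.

In steady state, investment equals break-even investment: s·k^α = (n + δ)·k.
Dividing both sides by k: k^(1−α) = s / (n + δ).
k^0.64 = 0.32 / (0.015 + 0.091) = 0.32 / 0.106 = 3.0189
k* = 3.0189^(1/0.64) ≈ 5.6204
y* = (k*)^α = 5.6204^0.36 ≈ 1.8617
c* = (1 − s)·y* = (1 − 0.32) × 1.8617 ≈ 1.2660

c* ≈ 1.27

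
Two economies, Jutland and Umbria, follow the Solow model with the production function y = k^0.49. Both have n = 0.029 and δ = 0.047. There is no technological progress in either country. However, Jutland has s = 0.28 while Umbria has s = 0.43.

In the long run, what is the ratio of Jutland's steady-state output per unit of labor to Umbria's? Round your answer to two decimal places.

ratio ≈ 0.66

Steady-state y* = [s/(n + δ)]^(α/(1−α)), so the ratio is [ (s_J/(n + δ)_J) / (s_U/(n + δ)_U) ]^0.9608.
s_J/(n + δ)_J = 0.28/0.076 = 3.6842; s_U/(n + δ)_U = 0.43/0.076 = 5.6579.
Ratio = (3.6842/5.6579)^0.9608 = 0.6512^0.9608 ≈ 0.6622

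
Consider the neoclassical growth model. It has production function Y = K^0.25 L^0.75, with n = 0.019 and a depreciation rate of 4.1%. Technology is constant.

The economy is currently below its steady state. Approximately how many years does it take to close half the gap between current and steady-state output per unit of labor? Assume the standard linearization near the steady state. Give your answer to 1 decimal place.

Near the steady state the convergence rate is λ = (1 − α)(n + δ).
λ = (1 − 0.25) × 0.060 = 0.75 × 0.060 = 0.0450
Half-life = ln 2 / λ = 0.6931 / 0.0450 ≈ 15.40 years

half-life ≈ 15.4 years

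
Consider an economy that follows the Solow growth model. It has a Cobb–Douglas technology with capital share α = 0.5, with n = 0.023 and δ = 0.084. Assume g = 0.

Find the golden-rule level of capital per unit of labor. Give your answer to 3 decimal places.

The golden rule sets f'(k) = n + δ, i.e. α·k^(α−1) = n + δ.
So k^(1−α) = α / (n + δ) = 0.5 / 0.107 = 4.6729.
k_gold = 4.6729^(1/0.5) ≈ 21.8360

k_gold ≈ 21.836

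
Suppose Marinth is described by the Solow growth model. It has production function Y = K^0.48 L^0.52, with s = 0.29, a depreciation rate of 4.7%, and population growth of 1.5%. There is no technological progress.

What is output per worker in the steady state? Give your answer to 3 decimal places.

y* = 4.154

Steady state requires s·f(k) = (n + δ)·k, i.e. s·k^α = (n + δ)·k.
Dividing both sides by k: k^(1−α) = s / (n + δ).
k^0.52 = 0.29 / (0.015 + 0.047) = 0.29 / 0.062 = 4.6774
k* = 4.6774^(1/0.52) ≈ 19.4299
y* = (k*)^α = 19.4299^0.48 ≈ 4.1540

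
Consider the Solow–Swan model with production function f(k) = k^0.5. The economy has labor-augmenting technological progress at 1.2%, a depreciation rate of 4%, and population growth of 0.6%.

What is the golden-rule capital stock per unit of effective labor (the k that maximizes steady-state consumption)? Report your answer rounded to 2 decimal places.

The golden rule sets f'(k) = n + g + δ, i.e. α·k^(α−1) = n + g + δ.
So k^(1−α) = α / (n + g + δ) = 0.5 / 0.058 = 8.6207.
k_gold = 8.6207^(1/0.5) ≈ 74.3165

k_gold ≈ 74.32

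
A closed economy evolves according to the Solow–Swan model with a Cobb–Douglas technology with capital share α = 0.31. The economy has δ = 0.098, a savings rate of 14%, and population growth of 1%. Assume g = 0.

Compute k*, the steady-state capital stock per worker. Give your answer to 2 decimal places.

In steady state, investment equals break-even investment: s·k^α = (n + δ)·k.
Dividing both sides by k: k^(1−α) = s / (n + δ).
k^0.69 = 0.14 / (0.010 + 0.098) = 0.14 / 0.108 = 1.2963
k* = 1.2963^(1/0.69) ≈ 1.4566

k* ≈ 1.46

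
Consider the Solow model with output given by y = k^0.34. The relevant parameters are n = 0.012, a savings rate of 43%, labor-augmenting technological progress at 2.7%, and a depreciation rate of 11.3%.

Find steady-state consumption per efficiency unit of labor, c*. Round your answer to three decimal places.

Steady state requires s·f(k) = (n + g + δ)·k, i.e. s·k^α = (n + g + δ)·k.
Dividing both sides by k: k^(1−α) = s / (n + g + δ).
k^0.66 = 0.43 / (0.012 + 0.027 + 0.113) = 0.43 / 0.152 = 2.8289
k* = 2.8289^(1/0.66) ≈ 4.8336
y* = (k*)^α = 4.8336^0.34 ≈ 1.7086
c* = (1 − s)·y* = (1 − 0.43) × 1.7086 ≈ 0.9739

c* = 0.974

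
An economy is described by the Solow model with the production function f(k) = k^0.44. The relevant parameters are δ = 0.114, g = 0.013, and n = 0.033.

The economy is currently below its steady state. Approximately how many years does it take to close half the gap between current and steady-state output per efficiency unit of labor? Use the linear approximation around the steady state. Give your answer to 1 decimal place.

Near the steady state the convergence rate is λ = (1 − α)(n + g + δ).
λ = (1 − 0.44) × 0.160 = 0.56 × 0.160 = 0.0896
Half-life = ln 2 / λ = 0.6931 / 0.0896 ≈ 7.74 years

half-life ≈ 7.7 years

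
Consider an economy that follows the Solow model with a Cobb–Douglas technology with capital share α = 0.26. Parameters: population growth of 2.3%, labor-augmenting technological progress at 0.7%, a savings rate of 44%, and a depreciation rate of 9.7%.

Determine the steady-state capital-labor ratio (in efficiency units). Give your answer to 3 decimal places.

Steady state requires s·f(k) = (n + g + δ)·k, i.e. s·k^α = (n + g + δ)·k.
Rearranging, k^(1−α) = s / (n + g + δ).
k^0.74 = 0.44 / (0.023 + 0.007 + 0.097) = 0.44 / 0.127 = 3.4646
k* = 3.4646^(1/0.74) ≈ 5.3612

k* = 5.361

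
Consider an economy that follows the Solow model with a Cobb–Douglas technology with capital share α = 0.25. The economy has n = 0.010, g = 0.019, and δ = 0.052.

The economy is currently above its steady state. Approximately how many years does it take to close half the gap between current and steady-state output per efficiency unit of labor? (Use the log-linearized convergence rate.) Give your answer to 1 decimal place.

about 11.4 years

Near the steady state the convergence rate is λ = (1 − α)(n + g + δ).
λ = (1 − 0.25) × 0.081 = 0.75 × 0.081 = 0.06075
Half-life = ln 2 / λ = 0.6931 / 0.06075 ≈ 11.41 years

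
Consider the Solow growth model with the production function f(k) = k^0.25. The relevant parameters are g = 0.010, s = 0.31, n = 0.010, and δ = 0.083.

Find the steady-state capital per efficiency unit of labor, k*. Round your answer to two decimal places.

Steady state requires s·f(k) = (n + g + δ)·k, i.e. s·k^α = (n + g + δ)·k.
Dividing both sides by k: k^(1−α) = s / (n + g + δ).
k^0.75 = 0.31 / (0.010 + 0.010 + 0.083) = 0.31 / 0.103 = 3.0097
k* = 3.0097^(1/0.75) ≈ 4.3454

k* ≈ 4.35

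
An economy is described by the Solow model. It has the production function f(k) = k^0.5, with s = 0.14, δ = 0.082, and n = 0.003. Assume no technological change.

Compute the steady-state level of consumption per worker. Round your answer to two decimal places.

c* = 1.42

Steady state requires s·f(k) = (n + δ)·k, i.e. s·k^α = (n + δ)·k.
Rearranging, k^(1−α) = s / (n + δ).
k^0.5 = 0.14 / (0.003 + 0.082) = 0.14 / 0.085 = 1.6471
k* = 1.6471^(1/0.5) ≈ 2.7129
y* = (k*)^α = 2.7129^0.5 ≈ 1.6471
c* = (1 − s)·y* = (1 − 0.14) × 1.6471 ≈ 1.4165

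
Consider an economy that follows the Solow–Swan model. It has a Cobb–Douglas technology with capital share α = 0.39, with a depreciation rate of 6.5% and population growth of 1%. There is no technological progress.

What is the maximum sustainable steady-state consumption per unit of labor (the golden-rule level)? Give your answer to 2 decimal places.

At the golden rule, f'(k) = n + δ, so α·k^(α−1) = n + δ and k_gold = (α/(n + δ))^(1/(1−α)).
k_gold = (0.39/0.075)^(1/0.61) = 5.2000^1.6393 ≈ 14.9192
c_gold = f(k_gold) − (n + δ)·k_gold = 2.8692 − 0.075×14.9192 ≈ 1.7503

c_gold ≈ 1.75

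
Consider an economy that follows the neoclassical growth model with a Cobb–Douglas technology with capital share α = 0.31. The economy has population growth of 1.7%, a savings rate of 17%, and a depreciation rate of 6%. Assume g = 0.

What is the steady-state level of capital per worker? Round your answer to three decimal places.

k* ≈ 3.151

Steady state requires s·f(k) = (n + δ)·k, i.e. s·k^α = (n + δ)·k.
Rearranging, k^(1−α) = s / (n + δ).
k^0.69 = 0.17 / (0.017 + 0.060) = 0.17 / 0.077 = 2.2078
k* = 2.2078^(1/0.69) ≈ 3.1513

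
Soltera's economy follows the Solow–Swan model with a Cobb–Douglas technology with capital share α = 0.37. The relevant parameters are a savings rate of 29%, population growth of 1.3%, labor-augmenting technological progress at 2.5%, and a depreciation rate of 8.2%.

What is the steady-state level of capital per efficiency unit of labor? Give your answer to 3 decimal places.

In steady state, investment equals break-even investment: s·k^α = (n + g + δ)·k.
Rearranging, k^(1−α) = s / (n + g + δ).
k^0.63 = 0.29 / (0.013 + 0.025 + 0.082) = 0.29 / 0.120 = 2.4167
k* = 2.4167^(1/0.63) ≈ 4.0578

k* ≈ 4.058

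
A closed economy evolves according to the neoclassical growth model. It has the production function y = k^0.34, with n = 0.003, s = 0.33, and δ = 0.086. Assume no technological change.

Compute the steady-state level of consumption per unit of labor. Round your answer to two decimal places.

c* = 1.32

Steady state requires s·f(k) = (n + δ)·k, i.e. s·k^α = (n + δ)·k.
Rearranging, k^(1−α) = s / (n + δ).
k^0.66 = 0.33 / (0.003 + 0.086) = 0.33 / 0.089 = 3.7079
k* = 3.7079^(1/0.66) ≈ 7.2831
y* = (k*)^α = 7.2831^0.34 ≈ 1.9642
c* = (1 − s)·y* = (1 − 0.33) × 1.9642 ≈ 1.3160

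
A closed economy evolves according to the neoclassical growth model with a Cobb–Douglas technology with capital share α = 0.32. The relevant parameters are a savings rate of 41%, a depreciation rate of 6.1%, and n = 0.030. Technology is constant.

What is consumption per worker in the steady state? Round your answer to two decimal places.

c* ≈ 1.20

At the steady state, Δk = 0, so s·k^α = (n + δ)·k.
Rearranging, k^(1−α) = s / (n + δ).
k^0.68 = 0.41 / (0.030 + 0.061) = 0.41 / 0.091 = 4.5055
k* = 4.5055^(1/0.68) ≈ 9.1493
y* = (k*)^α = 9.1493^0.32 ≈ 2.0307
c* = (1 − s)·y* = (1 − 0.41) × 2.0307 ≈ 1.1981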